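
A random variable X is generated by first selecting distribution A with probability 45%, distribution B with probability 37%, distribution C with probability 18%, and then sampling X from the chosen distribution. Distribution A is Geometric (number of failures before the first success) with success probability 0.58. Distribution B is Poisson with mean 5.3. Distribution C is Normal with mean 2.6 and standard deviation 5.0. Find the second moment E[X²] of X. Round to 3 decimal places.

18.869

For each component E[X²] = Var + (mean)², giving A: 1.77289; B: 33.39; C: 31.76.
Overall E[X²] = 0.45·1.77289 + 0.37·33.39 + 0.18·31.76 = 18.8689.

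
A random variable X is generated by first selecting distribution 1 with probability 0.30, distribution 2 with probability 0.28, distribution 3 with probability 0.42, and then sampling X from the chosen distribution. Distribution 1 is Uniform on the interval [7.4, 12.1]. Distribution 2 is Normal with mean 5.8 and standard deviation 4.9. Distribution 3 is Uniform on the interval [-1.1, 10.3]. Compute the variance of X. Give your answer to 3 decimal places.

Per component, 1: μ=9.75, E[X²]=96.9033; 2: μ=5.8, E[X²]=57.65; 3: μ=4.6, E[X²]=31.99.
E[X] = 0.3·9.75 + 0.28·5.8 + 0.42·4.6 = 6.481.
E[X²] = 0.3·96.9033 + 0.28·57.65 + 0.42·31.99 = 58.6488.
Var(X) = E[X²] − (E[X])² = 58.6488 − 42.0034 = 16.6454.

16.645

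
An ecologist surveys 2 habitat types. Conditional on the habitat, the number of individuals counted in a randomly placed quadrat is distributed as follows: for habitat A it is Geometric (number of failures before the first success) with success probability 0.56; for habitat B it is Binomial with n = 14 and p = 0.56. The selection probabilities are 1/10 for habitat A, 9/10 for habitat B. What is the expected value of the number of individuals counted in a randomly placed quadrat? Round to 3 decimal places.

Component means — A: 0.785714; B: 7.84.
E[X] = 0.1·0.785714 + 0.9·7.84 = 7.13457.

7.135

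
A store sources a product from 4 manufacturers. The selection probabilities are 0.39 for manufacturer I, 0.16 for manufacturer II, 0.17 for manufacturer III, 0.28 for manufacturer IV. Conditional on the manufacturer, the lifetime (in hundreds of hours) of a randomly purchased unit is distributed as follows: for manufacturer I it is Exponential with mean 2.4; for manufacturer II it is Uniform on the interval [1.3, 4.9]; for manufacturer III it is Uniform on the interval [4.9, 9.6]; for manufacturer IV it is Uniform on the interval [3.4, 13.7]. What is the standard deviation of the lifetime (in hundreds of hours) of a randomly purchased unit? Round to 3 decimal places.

3.579

Per component, I: μ=2.4, E[X²]=11.52; II: μ=3.1, E[X²]=10.69; III: μ=7.25, E[X²]=54.4033; IV: μ=8.55, E[X²]=81.9433.
E[X] = 0.39·2.4 + 0.16·3.1 + 0.17·7.25 + 0.28·8.55 = 5.0585.
E[X²] = 0.39·11.52 + 0.16·10.69 + 0.17·54.4033 + 0.28·81.9433 = 38.3959.
Var(X) = E[X²] − (E[X])² = 38.3959 − 25.5884 = 12.8075.
SD(X) = √12.8075 = 3.57875.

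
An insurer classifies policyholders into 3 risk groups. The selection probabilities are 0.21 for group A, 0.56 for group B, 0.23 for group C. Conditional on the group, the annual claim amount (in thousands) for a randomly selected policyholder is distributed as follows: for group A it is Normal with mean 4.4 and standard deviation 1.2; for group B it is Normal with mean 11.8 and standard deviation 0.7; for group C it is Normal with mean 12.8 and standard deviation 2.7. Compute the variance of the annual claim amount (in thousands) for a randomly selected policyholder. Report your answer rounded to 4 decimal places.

12.2301

Per component, A: μ=4.4, E[X²]=20.8; B: μ=11.8, E[X²]=139.73; C: μ=12.8, E[X²]=171.13.
E[X] = 0.21·4.4 + 0.56·11.8 + 0.23·12.8 = 10.476.
E[X²] = 0.21·20.8 + 0.56·139.73 + 0.23·171.13 = 121.977.
Var(X) = E[X²] − (E[X])² = 121.977 − 109.747 = 12.2301.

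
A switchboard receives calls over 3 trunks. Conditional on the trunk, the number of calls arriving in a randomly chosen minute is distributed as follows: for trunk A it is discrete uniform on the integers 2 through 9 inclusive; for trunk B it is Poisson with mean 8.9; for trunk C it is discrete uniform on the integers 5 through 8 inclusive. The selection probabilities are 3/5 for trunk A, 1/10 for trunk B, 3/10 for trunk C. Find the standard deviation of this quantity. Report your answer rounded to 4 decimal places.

Per component, A: μ=5.5, E[X²]=35.5; B: μ=8.9, E[X²]=88.11; C: μ=6.5, E[X²]=43.5.
E[X] = 0.6·5.5 + 0.1·8.9 + 0.3·6.5 = 6.14.
E[X²] = 0.6·35.5 + 0.1·88.11 + 0.3·43.5 = 43.161.
Var(X) = E[X²] − (E[X])² = 43.161 − 37.6996 = 5.4614.
SD(X) = √5.4614 = 2.33696.

2.3370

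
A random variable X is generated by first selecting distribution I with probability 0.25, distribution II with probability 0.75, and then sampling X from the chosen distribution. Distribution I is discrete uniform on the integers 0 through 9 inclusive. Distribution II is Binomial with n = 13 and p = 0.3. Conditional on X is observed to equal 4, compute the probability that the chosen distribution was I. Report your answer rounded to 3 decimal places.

Likelihoods P(X=4 | ·): I: 0.1; II: 0.233708.
Posterior ∝ prior × likelihood. Numerator for I: 0.25·0.1 = 0.025.
Normalizing constant: 0.25·0.1 + 0.75·0.233708 = 0.200281.
P(I | observation) = 0.025 / 0.200281 = 0.124825.

0.125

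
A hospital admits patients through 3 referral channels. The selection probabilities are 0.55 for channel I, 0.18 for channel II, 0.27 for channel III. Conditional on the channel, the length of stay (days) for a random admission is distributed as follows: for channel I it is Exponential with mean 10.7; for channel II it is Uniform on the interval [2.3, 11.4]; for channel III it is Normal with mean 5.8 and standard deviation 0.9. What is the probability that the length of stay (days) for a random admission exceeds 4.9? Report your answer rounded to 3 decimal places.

Conditional on each channel, P(X > 4.9): I: 0.632583; II: 0.714286; III: 0.841345.
By total probability, P(X > 4.9) = 0.55·0.632583 + 0.18·0.714286 + 0.27·0.841345 = 0.703655.

0.704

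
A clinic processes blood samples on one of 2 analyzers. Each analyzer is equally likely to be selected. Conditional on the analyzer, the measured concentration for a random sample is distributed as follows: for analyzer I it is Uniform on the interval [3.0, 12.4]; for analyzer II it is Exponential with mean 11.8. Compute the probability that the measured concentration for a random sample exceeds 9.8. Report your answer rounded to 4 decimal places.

Conditional on each analyzer, P(X > 9.8): I: 0.276596; II: 0.435828.
By total probability, P(X > 9.8) = 0.5·0.276596 + 0.5·0.435828 = 0.356212.

0.3562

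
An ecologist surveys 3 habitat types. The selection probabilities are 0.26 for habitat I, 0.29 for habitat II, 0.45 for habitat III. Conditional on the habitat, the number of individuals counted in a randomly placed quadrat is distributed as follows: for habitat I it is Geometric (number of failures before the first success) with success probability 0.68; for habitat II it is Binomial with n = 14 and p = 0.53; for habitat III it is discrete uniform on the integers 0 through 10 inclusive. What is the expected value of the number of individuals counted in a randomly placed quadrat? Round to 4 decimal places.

Component means — I: 0.470588; II: 7.42; III: 5.
E[X] = 0.26·0.470588 + 0.29·7.42 + 0.45·5 = 4.52415.

4.5242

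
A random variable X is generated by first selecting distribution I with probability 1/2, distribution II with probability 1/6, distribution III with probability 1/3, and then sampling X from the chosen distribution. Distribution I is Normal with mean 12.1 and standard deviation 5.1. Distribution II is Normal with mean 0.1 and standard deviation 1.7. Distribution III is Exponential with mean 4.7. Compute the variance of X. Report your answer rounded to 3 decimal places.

43.152

Per component, I: μ=12.1, E[X²]=172.42; II: μ=0.1, E[X²]=2.9; III: μ=4.7, E[X²]=44.18.
E[X] = 0.5·12.1 + 0.166667·0.1 + 0.333333·4.7 = 7.63333.
E[X²] = 0.5·172.42 + 0.166667·2.9 + 0.333333·44.18 = 101.42.
Var(X) = E[X²] − (E[X])² = 101.42 − 58.2678 = 43.1522.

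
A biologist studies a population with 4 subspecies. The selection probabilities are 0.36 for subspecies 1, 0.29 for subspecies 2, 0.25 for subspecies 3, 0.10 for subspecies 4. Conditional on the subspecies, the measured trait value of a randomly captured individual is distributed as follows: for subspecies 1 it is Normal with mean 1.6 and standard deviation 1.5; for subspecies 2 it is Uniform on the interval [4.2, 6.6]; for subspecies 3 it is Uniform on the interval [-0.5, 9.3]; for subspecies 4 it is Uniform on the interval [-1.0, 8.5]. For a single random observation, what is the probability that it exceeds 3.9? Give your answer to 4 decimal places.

Conditional on each subspecies, P(X > 3.9): 1: 0.0625969; 2: 1; 3: 0.55102; 4: 0.484211.
By total probability, P(X > 3.9) = 0.36·0.0625969 + 0.29·1 + 0.25·0.55102 + 0.1·0.484211 = 0.498711.

0.4987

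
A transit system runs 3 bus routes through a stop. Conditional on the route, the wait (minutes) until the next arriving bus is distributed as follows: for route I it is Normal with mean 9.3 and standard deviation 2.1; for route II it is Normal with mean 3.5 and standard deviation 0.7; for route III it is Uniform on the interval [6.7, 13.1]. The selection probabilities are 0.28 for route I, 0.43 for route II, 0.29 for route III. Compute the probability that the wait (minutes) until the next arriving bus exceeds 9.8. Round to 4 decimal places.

0.2632

Conditional on each route, P(X > 9.8): I: 0.405904; II: 0; III: 0.515625.
By total probability, P(X > 9.8) = 0.28·0.405904 + 0.43·0 + 0.29·0.515625 = 0.263184.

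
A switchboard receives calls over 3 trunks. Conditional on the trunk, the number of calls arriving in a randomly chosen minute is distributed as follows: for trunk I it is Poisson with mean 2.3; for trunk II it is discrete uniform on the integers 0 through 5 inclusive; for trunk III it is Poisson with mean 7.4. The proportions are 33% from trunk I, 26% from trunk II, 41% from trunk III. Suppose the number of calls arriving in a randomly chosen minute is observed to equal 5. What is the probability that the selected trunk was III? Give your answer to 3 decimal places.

Likelihoods P(X=5 | ·): I: 0.053775; II: 0.166667; III: 0.113031.
Posterior ∝ prior × likelihood. Numerator for III: 0.41·0.113031 = 0.0463428.
Normalizing constant: 0.33·0.053775 + 0.26·0.166667 + 0.41·0.113031 = 0.107422.
P(III | observation) = 0.0463428 / 0.107422 = 0.431409.

0.431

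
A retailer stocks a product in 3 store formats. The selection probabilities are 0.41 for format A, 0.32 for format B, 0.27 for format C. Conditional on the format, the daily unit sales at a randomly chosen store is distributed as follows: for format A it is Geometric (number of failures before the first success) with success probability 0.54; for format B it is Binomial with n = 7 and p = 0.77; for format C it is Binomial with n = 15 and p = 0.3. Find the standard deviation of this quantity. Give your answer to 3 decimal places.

Per component, A: μ=0.851852, E[X²]=2.30316; B: μ=5.39, E[X²]=30.2918; C: μ=4.5, E[X²]=23.4.
E[X] = 0.41·0.851852 + 0.32·5.39 + 0.27·4.5 = 3.28906.
E[X²] = 0.41·2.30316 + 0.32·30.2918 + 0.27·23.4 = 16.9557.
Var(X) = E[X²] − (E[X])² = 16.9557 − 10.8179 = 6.13776.
SD(X) = √6.13776 = 2.47745.

2.477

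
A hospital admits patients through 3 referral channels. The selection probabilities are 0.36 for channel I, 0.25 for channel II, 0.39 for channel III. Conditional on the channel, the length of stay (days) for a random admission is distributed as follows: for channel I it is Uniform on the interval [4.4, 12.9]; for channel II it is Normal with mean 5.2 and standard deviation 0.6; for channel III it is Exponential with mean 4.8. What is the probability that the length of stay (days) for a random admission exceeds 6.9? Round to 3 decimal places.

0.347

Conditional on each channel, P(X > 6.9): I: 0.705882; II: 0.00230327; III: 0.237521.
By total probability, P(X > 6.9) = 0.36·0.705882 + 0.25·0.00230327 + 0.39·0.237521 = 0.347327.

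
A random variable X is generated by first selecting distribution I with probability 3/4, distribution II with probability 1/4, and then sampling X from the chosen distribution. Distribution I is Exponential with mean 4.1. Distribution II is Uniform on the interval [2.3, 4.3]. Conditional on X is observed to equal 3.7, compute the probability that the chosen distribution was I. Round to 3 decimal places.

Likelihoods f(3.7 | ·): I: 0.0989218; II: 0.5.
Posterior ∝ prior × likelihood. Numerator for I: 0.75·0.0989218 = 0.0741913.
Normalizing constant: 0.75·0.0989218 + 0.25·0.5 = 0.199191.
P(I | observation) = 0.0741913 / 0.199191 = 0.372463.

0.372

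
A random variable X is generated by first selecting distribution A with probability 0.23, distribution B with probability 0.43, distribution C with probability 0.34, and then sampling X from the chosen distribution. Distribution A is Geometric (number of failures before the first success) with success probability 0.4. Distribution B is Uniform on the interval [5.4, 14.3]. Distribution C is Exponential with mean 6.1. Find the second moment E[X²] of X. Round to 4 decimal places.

71.2408

For each component E[X²] = Var + (mean)², giving A: 6; B: 103.623; C: 74.42.
Overall E[X²] = 0.23·6 + 0.43·103.623 + 0.34·74.42 = 71.2408.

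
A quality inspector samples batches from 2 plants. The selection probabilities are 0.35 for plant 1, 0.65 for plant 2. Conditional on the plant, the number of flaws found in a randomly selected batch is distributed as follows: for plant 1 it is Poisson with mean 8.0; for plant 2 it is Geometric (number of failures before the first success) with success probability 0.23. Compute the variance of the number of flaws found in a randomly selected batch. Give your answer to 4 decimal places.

Per component, 1: μ=8, E[X²]=72; 2: μ=3.34783, E[X²]=25.7637.
E[X] = 0.35·8 + 0.65·3.34783 = 4.97609.
E[X²] = 0.35·72 + 0.65·25.7637 = 41.9464.
Var(X) = E[X²] − (E[X])² = 41.9464 − 24.7614 = 17.185.

17.1850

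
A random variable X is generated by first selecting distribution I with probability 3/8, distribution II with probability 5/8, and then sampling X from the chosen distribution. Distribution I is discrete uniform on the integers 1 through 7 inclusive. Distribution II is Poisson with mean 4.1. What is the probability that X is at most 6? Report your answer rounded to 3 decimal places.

0.871

Conditional on each component, P(X ≤ 6): I: 0.857143; II: 0.878648.
By total probability, P(X ≤ 6) = 0.375·0.857143 + 0.625·0.878648 = 0.870584.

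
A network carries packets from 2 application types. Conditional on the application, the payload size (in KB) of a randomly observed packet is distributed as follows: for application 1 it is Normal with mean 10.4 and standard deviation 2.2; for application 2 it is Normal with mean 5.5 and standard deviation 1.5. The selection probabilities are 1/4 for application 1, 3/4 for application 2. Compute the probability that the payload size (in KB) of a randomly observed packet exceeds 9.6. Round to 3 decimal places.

0.163

Conditional on each application, P(X > 9.6): 1: 0.641935; 2: 0.00313484.
By total probability, P(X > 9.6) = 0.25·0.641935 + 0.75·0.00313484 = 0.162835.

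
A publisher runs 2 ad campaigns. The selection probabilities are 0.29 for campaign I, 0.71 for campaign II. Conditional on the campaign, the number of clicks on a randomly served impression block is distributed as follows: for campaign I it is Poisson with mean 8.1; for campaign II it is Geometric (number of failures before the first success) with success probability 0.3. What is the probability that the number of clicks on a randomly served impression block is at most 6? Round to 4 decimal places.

0.7389

Conditional on each campaign, P(X ≤ 6): I: 0.301314; II: 0.917646.
By total probability, P(X ≤ 6) = 0.29·0.301314 + 0.71·0.917646 = 0.738909.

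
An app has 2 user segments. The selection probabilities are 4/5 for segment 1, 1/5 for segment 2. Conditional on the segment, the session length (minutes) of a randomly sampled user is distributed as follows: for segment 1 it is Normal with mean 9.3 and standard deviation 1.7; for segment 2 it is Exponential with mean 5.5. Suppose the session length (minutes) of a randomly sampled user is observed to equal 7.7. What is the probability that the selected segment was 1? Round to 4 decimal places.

0.9308

Likelihoods f(7.7 | ·): 1: 0.150699; 2: 0.0448358.
Posterior ∝ prior × likelihood. Numerator for 1: 0.8·0.150699 = 0.120559.
Normalizing constant: 0.8·0.150699 + 0.2·0.0448358 = 0.129526.
P(1 | observation) = 0.120559 / 0.129526 = 0.930769.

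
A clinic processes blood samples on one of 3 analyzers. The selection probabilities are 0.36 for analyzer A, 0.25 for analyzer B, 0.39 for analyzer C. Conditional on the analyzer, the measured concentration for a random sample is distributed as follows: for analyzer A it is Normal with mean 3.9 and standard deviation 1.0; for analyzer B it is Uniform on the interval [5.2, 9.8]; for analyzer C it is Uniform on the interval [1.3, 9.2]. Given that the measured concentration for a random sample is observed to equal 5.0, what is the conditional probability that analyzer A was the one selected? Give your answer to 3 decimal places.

0.614

Likelihoods f(5.0 | ·): A: 0.217852; B: 0; C: 0.126582.
Posterior ∝ prior × likelihood. Numerator for A: 0.36·0.217852 = 0.0784268.
Normalizing constant: 0.36·0.217852 + 0.25·0 + 0.39·0.126582 = 0.127794.
P(A | observation) = 0.0784268 / 0.127794 = 0.613698.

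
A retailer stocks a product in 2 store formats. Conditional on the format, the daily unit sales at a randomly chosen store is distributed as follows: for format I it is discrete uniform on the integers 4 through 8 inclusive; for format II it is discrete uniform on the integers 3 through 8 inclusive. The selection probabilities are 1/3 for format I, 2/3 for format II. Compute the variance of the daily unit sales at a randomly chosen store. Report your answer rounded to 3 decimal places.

2.667

Per component, I: μ=6, E[X²]=38; II: μ=5.5, E[X²]=33.1667.
E[X] = 0.333333·6 + 0.666667·5.5 = 5.66667.
E[X²] = 0.333333·38 + 0.666667·33.1667 = 34.7778.
Var(X) = E[X²] − (E[X])² = 34.7778 − 32.1111 = 2.66667.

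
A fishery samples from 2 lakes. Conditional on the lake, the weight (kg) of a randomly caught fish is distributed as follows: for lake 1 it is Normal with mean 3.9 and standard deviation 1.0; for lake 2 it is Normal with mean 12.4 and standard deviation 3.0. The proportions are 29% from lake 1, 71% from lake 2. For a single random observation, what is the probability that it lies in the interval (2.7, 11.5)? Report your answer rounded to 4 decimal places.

Conditional on each lake, P(2.7 < X < 11.5): 1: 0.88493; 2: 0.381477.
By total probability, P(2.7 < X < 11.5) = 0.29·0.88493 + 0.71·0.381477 = 0.527478.

0.5275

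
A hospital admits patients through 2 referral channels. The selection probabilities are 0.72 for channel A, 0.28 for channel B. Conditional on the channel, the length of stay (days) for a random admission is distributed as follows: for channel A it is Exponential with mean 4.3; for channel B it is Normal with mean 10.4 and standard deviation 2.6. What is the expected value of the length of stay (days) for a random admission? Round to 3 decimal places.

6.008

Component means — A: 4.3; B: 10.4.
E[X] = 0.72·4.3 + 0.28·10.4 = 6.008.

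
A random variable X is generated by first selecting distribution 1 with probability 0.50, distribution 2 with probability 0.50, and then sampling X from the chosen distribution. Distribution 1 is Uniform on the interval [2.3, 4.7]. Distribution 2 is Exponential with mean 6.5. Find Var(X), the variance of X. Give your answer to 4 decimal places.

Per component, 1: μ=3.5, E[X²]=12.73; 2: μ=6.5, E[X²]=84.5.
E[X] = 0.5·3.5 + 0.5·6.5 = 5.
E[X²] = 0.5·12.73 + 0.5·84.5 = 48.615.
Var(X) = E[X²] − (E[X])² = 48.615 − 25 = 23.615.

23.6150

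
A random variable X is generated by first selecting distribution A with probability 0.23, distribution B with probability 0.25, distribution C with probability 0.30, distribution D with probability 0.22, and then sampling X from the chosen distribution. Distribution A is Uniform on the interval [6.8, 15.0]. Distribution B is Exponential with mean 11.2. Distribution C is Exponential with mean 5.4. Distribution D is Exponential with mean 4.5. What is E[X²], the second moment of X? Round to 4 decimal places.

For each component E[X²] = Var + (mean)², giving A: 124.413; B: 250.88; C: 58.32; D: 40.5.
Overall E[X²] = 0.23·124.413 + 0.25·250.88 + 0.3·58.32 + 0.22·40.5 = 117.741.

117.7411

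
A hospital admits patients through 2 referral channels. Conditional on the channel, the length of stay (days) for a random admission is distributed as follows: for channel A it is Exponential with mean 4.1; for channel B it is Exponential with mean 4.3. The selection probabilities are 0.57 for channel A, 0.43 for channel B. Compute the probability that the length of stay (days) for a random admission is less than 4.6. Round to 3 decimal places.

0.667

Conditional on each channel, P(X < 4.6): A: 0.674356; B: 0.656912.
By total probability, P(X < 4.6) = 0.57·0.674356 + 0.43·0.656912 = 0.666855.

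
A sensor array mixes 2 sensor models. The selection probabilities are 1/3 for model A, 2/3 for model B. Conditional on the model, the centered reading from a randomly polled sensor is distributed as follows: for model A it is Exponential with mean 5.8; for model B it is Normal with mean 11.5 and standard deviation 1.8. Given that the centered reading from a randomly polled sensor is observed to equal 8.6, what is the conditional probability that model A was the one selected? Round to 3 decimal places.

0.244

Likelihoods f(8.6 | ·): A: 0.0391398; B: 0.0605331.
Posterior ∝ prior × likelihood. Numerator for A: 0.333333·0.0391398 = 0.0130466.
Normalizing constant: 0.333333·0.0391398 + 0.666667·0.0605331 = 0.053402.
P(A | observation) = 0.0130466 / 0.053402 = 0.244309.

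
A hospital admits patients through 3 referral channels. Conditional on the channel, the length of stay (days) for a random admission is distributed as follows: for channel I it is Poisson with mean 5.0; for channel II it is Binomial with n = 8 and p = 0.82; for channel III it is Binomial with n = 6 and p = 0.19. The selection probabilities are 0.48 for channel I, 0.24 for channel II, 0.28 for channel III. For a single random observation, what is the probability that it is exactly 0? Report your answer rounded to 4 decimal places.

0.0823

Conditional on each channel, P(X = 0): I: 0.00673795; II: 1.102e-06; III: 0.28243.
By total probability, P(X = 0) = 0.48·0.00673795 + 0.24·1.102e-06 + 0.28·0.28243 = 0.0823147.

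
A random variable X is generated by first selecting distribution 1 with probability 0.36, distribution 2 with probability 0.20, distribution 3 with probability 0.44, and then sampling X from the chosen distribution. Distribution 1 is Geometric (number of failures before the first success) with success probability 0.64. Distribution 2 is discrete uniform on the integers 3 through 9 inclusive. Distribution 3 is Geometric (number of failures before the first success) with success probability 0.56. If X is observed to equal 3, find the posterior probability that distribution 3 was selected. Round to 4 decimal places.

0.3480

Likelihoods P(X=3 | ·): 1: 0.0298598; 2: 0.142857; 3: 0.047703.
Posterior ∝ prior × likelihood. Numerator for 3: 0.44·0.047703 = 0.0209893.
Normalizing constant: 0.36·0.0298598 + 0.2·0.142857 + 0.44·0.047703 = 0.0603103.
P(3 | observation) = 0.0209893 / 0.0603103 = 0.348022.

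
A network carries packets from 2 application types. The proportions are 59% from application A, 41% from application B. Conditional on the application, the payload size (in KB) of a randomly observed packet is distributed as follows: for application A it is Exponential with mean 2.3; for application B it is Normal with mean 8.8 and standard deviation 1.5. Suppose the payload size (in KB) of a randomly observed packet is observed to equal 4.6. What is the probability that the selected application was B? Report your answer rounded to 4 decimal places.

Likelihoods f(4.6 | ·): A: 0.0588414; B: 0.00527697.
Posterior ∝ prior × likelihood. Numerator for B: 0.41·0.00527697 = 0.00216356.
Normalizing constant: 0.59·0.0588414 + 0.41·0.00527697 = 0.03688.
P(B | observation) = 0.00216356 / 0.03688 = 0.0586648.

0.0587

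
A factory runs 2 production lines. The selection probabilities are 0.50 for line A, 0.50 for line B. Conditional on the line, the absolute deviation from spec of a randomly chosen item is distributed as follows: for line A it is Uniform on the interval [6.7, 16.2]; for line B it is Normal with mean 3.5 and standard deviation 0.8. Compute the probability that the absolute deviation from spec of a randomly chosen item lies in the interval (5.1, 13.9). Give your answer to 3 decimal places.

Conditional on each line, P(5.1 < X < 13.9): A: 0.757895; B: 0.0227501.
By total probability, P(5.1 < X < 13.9) = 0.5·0.757895 + 0.5·0.0227501 = 0.390322.

0.390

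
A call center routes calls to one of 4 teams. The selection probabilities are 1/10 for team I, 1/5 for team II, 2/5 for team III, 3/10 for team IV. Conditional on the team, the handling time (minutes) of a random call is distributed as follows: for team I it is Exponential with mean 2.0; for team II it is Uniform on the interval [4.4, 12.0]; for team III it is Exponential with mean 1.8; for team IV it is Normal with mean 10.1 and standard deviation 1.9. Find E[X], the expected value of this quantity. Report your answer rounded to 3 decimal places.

Component means — I: 2; II: 8.2; III: 1.8; IV: 10.1.
E[X] = 0.1·2 + 0.2·8.2 + 0.4·1.8 + 0.3·10.1 = 5.59.

5.590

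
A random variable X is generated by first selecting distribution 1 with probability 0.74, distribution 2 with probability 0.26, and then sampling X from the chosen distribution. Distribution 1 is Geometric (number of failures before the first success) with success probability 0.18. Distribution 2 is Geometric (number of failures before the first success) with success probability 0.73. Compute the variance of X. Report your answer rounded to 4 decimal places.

22.2310

Per component, 1: μ=4.55556, E[X²]=46.0617; 2: μ=0.369863, E[X²]=0.64346.
E[X] = 0.74·4.55556 + 0.26·0.369863 = 3.46728.
E[X²] = 0.74·46.0617 + 0.26·0.64346 = 34.253.
Var(X) = E[X²] − (E[X])² = 34.253 − 12.022 = 22.231.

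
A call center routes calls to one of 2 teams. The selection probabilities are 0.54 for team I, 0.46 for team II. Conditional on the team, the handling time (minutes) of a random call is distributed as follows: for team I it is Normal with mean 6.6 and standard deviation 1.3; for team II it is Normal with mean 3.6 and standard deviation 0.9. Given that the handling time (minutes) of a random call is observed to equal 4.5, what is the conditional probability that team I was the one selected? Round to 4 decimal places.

0.2666

Likelihoods f(4.5 | ·): I: 0.0832392; II: 0.268856.
Posterior ∝ prior × likelihood. Numerator for I: 0.54·0.0832392 = 0.0449492.
Normalizing constant: 0.54·0.0832392 + 0.46·0.268856 = 0.168623.
P(I | observation) = 0.0449492 / 0.168623 = 0.266566.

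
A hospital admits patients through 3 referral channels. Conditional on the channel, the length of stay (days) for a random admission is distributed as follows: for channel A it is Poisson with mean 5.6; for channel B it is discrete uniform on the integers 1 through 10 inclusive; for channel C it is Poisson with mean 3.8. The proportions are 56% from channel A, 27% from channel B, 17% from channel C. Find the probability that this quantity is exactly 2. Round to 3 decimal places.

0.087

Conditional on each channel, P(X = 2): A: 0.0579825; B: 0.1; C: 0.161517.
By total probability, P(X = 2) = 0.56·0.0579825 + 0.27·0.1 + 0.17·0.161517 = 0.0869281.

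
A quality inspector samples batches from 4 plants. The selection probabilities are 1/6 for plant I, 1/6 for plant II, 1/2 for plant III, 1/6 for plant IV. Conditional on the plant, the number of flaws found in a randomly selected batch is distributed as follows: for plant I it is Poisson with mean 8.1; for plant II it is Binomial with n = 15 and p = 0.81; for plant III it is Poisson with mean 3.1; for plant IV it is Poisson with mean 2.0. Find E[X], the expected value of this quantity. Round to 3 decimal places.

Component means — I: 8.1; II: 12.15; III: 3.1; IV: 2.
E[X] = 0.166667·8.1 + 0.166667·12.15 + 0.5·3.1 + 0.166667·2 = 5.25833.

5.258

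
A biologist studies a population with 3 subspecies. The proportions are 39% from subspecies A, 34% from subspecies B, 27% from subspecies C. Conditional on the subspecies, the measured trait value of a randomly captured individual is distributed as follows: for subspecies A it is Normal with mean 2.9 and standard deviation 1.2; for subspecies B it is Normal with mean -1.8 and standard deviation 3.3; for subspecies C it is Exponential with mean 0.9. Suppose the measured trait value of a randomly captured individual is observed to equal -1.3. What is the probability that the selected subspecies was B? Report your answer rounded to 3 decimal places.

Likelihoods f(-1.3 | ·): A: 0.000727236; B: 0.119512; C: 0.
Posterior ∝ prior × likelihood. Numerator for B: 0.34·0.119512 = 0.040634.
Normalizing constant: 0.39·0.000727236 + 0.34·0.119512 + 0.27·0 = 0.0409177.
P(B | observation) = 0.040634 / 0.0409177 = 0.993068.

0.993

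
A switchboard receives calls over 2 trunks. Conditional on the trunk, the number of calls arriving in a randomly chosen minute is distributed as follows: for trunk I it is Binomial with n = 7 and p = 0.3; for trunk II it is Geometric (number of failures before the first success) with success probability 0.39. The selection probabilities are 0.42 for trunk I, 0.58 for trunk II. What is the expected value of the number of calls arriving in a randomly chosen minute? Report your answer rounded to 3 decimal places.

Component means — I: 2.1; II: 1.5641.
E[X] = 0.42·2.1 + 0.58·1.5641 = 1.78918.

1.789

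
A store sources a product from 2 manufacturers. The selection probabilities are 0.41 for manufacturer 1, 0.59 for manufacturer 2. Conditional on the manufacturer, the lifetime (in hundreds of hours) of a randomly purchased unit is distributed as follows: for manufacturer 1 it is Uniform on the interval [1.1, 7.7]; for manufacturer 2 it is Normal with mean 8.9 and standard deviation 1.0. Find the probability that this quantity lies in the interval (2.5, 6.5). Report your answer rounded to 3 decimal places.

0.253

Conditional on each manufacturer, P(2.5 < X < 6.5): 1: 0.606061; 2: 0.00819754.
By total probability, P(2.5 < X < 6.5) = 0.41·0.606061 + 0.59·0.00819754 = 0.253321.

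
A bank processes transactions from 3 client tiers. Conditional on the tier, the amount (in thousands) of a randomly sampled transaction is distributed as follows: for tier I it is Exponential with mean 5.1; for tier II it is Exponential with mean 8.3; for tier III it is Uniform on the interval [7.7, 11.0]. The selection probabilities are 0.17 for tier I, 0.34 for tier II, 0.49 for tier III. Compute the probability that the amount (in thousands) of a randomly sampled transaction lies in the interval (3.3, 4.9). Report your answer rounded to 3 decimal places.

0.064

Conditional on each tier, P(3.3 < X < 4.9): I: 0.140991; II: 0.11781; III: 0.
By total probability, P(3.3 < X < 4.9) = 0.17·0.140991 + 0.34·0.11781 + 0.49·0 = 0.0640239.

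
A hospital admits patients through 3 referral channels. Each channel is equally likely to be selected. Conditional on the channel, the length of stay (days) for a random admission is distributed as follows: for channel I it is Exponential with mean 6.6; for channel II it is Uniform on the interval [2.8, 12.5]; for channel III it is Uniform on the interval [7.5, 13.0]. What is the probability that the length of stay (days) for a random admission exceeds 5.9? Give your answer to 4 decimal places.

Conditional on each channel, P(X > 5.9): I: 0.409041; II: 0.680412; III: 1.
By total probability, P(X > 5.9) = 0.333333·0.409041 + 0.333333·0.680412 + 0.333333·1 = 0.696485.

0.6965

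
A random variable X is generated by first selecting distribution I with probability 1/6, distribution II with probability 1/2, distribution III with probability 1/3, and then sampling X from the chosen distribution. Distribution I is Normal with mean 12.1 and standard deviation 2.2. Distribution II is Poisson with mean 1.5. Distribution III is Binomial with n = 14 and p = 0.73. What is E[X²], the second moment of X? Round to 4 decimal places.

For each component E[X²] = Var + (mean)², giving I: 151.25; II: 3.75; III: 107.208.
Overall E[X²] = 0.166667·151.25 + 0.5·3.75 + 0.333333·107.208 = 62.8193.

62.8193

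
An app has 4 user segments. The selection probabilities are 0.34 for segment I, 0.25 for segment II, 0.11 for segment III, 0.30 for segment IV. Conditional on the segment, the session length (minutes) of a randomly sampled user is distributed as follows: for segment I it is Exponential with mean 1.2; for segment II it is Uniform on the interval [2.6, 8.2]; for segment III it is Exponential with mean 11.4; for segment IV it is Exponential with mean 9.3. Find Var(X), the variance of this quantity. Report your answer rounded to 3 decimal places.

Per component, I: μ=1.2, E[X²]=2.88; II: μ=5.4, E[X²]=31.7733; III: μ=11.4, E[X²]=259.92; IV: μ=9.3, E[X²]=172.98.
E[X] = 0.34·1.2 + 0.25·5.4 + 0.11·11.4 + 0.3·9.3 = 5.802.
E[X²] = 0.34·2.88 + 0.25·31.7733 + 0.11·259.92 + 0.3·172.98 = 89.4077.
Var(X) = E[X²] − (E[X])² = 89.4077 − 33.6632 = 55.7445.

55.745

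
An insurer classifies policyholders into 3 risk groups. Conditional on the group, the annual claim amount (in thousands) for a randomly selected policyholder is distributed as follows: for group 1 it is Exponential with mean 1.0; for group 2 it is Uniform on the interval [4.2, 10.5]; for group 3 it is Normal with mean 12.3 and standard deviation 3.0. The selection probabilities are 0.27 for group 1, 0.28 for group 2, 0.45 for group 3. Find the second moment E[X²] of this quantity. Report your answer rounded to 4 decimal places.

For each component E[X²] = Var + (mean)², giving 1: 2; 2: 57.33; 3: 160.29.
Overall E[X²] = 0.27·2 + 0.28·57.33 + 0.45·160.29 = 88.7229.

88.7229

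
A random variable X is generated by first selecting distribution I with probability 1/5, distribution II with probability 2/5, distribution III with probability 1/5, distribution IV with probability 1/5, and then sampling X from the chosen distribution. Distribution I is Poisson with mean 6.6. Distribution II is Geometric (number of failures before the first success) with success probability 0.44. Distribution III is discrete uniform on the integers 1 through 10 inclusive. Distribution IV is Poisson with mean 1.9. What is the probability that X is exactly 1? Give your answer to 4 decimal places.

0.1772

Conditional on each component, P(X = 1): I: 0.00897843; II: 0.2464; III: 0.1; IV: 0.28418.
By total probability, P(X = 1) = 0.2·0.00897843 + 0.4·0.2464 + 0.2·0.1 + 0.2·0.28418 = 0.177192.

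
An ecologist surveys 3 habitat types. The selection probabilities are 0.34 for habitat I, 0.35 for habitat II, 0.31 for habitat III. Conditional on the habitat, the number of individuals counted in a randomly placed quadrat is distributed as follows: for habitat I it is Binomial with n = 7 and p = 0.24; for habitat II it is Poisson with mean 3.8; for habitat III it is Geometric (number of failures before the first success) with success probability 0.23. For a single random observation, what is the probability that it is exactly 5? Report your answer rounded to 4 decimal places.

Conditional on each habitat, P(X = 5): I: 0.00965834; II: 0.147713; III: 0.062256.
By total probability, P(X = 5) = 0.34·0.00965834 + 0.35·0.147713 + 0.31·0.062256 = 0.0742826.

0.0743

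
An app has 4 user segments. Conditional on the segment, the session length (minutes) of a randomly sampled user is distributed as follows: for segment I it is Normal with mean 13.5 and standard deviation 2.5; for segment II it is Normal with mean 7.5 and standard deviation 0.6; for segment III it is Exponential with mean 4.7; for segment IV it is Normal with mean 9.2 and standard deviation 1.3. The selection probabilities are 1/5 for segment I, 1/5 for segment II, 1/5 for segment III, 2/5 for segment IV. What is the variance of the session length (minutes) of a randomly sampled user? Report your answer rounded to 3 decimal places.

Per component, I: μ=13.5, E[X²]=188.5; II: μ=7.5, E[X²]=56.61; III: μ=4.7, E[X²]=44.18; IV: μ=9.2, E[X²]=86.33.
E[X] = 0.2·13.5 + 0.2·7.5 + 0.2·4.7 + 0.4·9.2 = 8.82.
E[X²] = 0.2·188.5 + 0.2·56.61 + 0.2·44.18 + 0.4·86.33 = 92.39.
Var(X) = E[X²] − (E[X])² = 92.39 − 77.7924 = 14.5976.

14.598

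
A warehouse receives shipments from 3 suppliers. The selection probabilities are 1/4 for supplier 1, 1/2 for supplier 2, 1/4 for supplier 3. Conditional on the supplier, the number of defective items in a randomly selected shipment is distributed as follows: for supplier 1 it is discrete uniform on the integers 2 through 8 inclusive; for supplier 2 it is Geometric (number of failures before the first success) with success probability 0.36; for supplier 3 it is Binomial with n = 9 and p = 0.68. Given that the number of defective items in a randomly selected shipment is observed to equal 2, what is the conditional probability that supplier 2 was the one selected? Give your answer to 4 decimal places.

Likelihoods P(X=2 | ·): 1: 0.142857; 2: 0.147456; 3: 0.00571966.
Posterior ∝ prior × likelihood. Numerator for 2: 0.5·0.147456 = 0.073728.
Normalizing constant: 0.25·0.142857 + 0.5·0.147456 + 0.25·0.00571966 = 0.110872.
P(2 | observation) = 0.073728 / 0.110872 = 0.664982.

0.6650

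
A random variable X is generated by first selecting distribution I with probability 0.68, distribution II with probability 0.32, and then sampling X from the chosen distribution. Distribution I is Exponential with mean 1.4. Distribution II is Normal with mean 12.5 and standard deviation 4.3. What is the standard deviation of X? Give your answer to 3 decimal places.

Per component, I: μ=1.4, E[X²]=3.92; II: μ=12.5, E[X²]=174.74.
E[X] = 0.68·1.4 + 0.32·12.5 = 4.952.
E[X²] = 0.68·3.92 + 0.32·174.74 = 58.5824.
Var(X) = E[X²] − (E[X])² = 58.5824 − 24.5223 = 34.0601.
SD(X) = √34.0601 = 5.8361.

5.836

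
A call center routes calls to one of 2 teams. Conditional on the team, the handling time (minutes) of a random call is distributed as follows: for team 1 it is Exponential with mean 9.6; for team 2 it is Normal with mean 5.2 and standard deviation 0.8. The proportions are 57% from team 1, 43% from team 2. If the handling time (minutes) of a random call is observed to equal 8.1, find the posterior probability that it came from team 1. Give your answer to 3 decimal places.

Likelihoods f(8.1 | ·): 1: 0.0448015; 2: 0.000698827.
Posterior ∝ prior × likelihood. Numerator for 1: 0.57·0.0448015 = 0.0255369.
Normalizing constant: 0.57·0.0448015 + 0.43·0.000698827 = 0.0258374.
P(1 | observation) = 0.0255369 / 0.0258374 = 0.98837.

0.988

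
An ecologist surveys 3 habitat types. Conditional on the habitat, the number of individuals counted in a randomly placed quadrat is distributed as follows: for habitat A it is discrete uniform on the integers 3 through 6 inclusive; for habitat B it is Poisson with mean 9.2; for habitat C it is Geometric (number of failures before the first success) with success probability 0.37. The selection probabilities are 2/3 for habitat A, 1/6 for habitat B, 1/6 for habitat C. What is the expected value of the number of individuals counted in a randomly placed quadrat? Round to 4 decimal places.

Component means — A: 4.5; B: 9.2; C: 1.7027.
E[X] = 0.666667·4.5 + 0.166667·9.2 + 0.166667·1.7027 = 4.81712.

4.8171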